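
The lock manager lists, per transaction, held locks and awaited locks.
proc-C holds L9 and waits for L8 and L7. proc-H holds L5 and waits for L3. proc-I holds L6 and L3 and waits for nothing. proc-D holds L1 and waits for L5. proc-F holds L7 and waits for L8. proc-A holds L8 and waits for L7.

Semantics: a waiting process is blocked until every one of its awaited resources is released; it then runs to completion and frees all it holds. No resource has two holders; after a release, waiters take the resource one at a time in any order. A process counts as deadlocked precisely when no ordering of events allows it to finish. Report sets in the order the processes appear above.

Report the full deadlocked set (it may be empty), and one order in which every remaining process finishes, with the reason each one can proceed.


Deadlocked set: proc-C, proc-F and proc-A.
Key observation: the knot is the closed ring of waits proc-F -> proc-A -> proc-F; proc-C waits into the deadlock from upstream.
The rest can finish in the order proc-I, proc-H, proc-D.
Verifying each step:
  proc-I: no waits; runs immediately, freeing L6 and L3
  run proc-H (all its waits — L3 — are resolved); releases L5
  run proc-D (all its waits — L5 — are resolved); releases L1


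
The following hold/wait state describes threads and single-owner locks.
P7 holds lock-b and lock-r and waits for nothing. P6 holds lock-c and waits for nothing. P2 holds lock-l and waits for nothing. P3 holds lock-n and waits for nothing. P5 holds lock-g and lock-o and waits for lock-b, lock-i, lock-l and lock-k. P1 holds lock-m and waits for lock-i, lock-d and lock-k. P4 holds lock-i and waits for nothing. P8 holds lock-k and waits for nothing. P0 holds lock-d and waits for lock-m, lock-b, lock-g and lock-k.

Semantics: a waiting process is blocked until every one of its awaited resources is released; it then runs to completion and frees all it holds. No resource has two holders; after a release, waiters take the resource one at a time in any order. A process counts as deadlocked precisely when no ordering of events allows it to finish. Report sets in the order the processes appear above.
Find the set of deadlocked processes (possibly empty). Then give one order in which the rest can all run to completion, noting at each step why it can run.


Deadlocked set: P1 and P0.
Key observation: P1 -> P0 -> P1 is a circular wait — nothing in it can go first; no other process is dragged down with it.
A valid finishing order for the others: P8, P2, P6, P7, P4, P5, P3.
Check, step by step:
  run P8 (it waits on nothing); releases lock-k
  run P2 (it waits on nothing); releases lock-l
  run P6 (it waits on nothing); releases lock-c
  run P7 (it waits on nothing); releases lock-b and lock-r
  run P4 (it waits on nothing); releases lock-i
  P5: everything it awaited (lock-b, lock-i, lock-l and lock-k) is free; runs, freeing lock-g and lock-o
  run P3 (it waits on nothing); releases lock-n


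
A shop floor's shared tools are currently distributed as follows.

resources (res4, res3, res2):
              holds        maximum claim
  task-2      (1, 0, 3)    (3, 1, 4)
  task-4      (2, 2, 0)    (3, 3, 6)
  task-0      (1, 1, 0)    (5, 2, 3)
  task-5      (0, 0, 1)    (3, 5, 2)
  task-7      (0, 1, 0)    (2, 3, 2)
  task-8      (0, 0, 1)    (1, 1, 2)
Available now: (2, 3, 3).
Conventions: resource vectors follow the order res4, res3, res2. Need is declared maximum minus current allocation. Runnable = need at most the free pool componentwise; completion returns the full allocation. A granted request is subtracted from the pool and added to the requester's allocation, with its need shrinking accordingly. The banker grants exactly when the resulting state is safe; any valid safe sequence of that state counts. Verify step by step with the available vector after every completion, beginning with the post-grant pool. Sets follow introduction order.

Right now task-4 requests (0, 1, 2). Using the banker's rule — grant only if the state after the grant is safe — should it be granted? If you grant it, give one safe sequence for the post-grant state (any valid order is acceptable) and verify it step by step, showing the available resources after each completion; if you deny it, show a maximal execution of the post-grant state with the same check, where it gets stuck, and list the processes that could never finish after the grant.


GRANT — the state after the grant stays safe, e.g. via task-8, task-7, task-2, task-4, task-5, task-0.
Key observation: granting shrinks the pool to (2, 2, 1), yet task-8 still fits and the chain goes through.
Check on the post-grant state, step by step:
  pool = (2, 2, 1)
  run task-8 (needs (1, 1, 1), free (2, 2, 1)); after release of (0, 0, 1) the pool is (2, 2, 2)
  run task-7 (needs (2, 2, 2), free (2, 2, 2)); after release of (0, 1, 0) the pool is (2, 3, 2)
  run task-2 (needs (2, 1, 1), free (2, 3, 2)); after release of (1, 0, 3) the pool is (3, 3, 5)
  run task-4 (needs (1, 0, 4), free (3, 3, 5)); after release of (2, 3, 2) the pool is (5, 6, 7)
  run task-5 (needs (3, 5, 1), free (5, 6, 7)); after release of (0, 0, 1) the pool is (5, 6, 8)
  run task-0 (needs (4, 1, 3), free (5, 6, 8)); after release of (1, 1, 0) the pool is (6, 7, 8)


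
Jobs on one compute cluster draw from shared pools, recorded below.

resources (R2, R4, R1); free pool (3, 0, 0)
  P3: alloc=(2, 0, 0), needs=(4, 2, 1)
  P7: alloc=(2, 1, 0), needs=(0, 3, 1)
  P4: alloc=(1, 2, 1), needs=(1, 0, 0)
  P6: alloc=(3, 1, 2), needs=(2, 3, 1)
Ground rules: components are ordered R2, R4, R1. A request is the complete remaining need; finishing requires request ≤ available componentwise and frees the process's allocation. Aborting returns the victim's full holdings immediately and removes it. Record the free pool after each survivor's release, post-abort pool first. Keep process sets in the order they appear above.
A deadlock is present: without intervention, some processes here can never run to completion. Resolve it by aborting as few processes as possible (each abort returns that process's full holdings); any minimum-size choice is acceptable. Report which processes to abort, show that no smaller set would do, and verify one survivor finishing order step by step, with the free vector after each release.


The answer: abort P6.
Key observation: the returned (3, 1, 2) from P6 is what brings P7 — unrunnable before, under any order — into play at step 3.
Minimality: the empty abort set fails — the state is deadlocked as it stands.
One survivor order: P4, P3, P7. Walking it through (post-abort pool first):
  pool = (6, 1, 2)
  run P4 (needs (1, 0, 0), free (6, 1, 2)); after release of (1, 2, 1) the pool is (7, 3, 3)
  run P3 (needs (4, 2, 1), free (7, 3, 3)); after release of (2, 0, 0) the pool is (9, 3, 3)
  run P7 (needs (0, 3, 1), free (9, 3, 3)); after release of (2, 1, 0) the pool is (11, 4, 3)


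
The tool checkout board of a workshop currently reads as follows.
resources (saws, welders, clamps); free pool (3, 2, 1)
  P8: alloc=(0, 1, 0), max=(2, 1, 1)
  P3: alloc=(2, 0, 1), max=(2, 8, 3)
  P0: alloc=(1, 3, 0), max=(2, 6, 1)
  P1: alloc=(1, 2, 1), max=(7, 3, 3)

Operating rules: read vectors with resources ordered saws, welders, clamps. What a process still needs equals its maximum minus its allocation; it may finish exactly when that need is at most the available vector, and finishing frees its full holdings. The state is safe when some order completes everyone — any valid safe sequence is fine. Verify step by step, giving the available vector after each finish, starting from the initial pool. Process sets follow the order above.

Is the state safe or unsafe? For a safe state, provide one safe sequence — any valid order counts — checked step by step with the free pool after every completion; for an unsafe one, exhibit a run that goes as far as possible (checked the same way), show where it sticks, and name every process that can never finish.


UNSAFE — no complete ordering exists.
Key observation: the pool after P8, P0 is (4, 6, 1); every surviving request exceeds it in clamps, so progress ends there.
The run P8, P0 cannot be extended any further. Verifying each step:
  pool = (3, 2, 1)
  P8 needs (2, 0, 1) <= (3, 2, 1) -> finishes; pool += (0, 1, 0) = (3, 3, 1)
  P0 needs (1, 3, 1) <= (3, 3, 1) -> finishes; pool += (1, 3, 0) = (4, 6, 1)
  blocked: P3 wants (0, 8, 2), pool (4, 6, 1) — not enough welders and clamps
  blocked: P1 wants (6, 1, 2), pool (4, 6, 1) — not enough saws and clamps
Processes that can never finish: P3 and P1.


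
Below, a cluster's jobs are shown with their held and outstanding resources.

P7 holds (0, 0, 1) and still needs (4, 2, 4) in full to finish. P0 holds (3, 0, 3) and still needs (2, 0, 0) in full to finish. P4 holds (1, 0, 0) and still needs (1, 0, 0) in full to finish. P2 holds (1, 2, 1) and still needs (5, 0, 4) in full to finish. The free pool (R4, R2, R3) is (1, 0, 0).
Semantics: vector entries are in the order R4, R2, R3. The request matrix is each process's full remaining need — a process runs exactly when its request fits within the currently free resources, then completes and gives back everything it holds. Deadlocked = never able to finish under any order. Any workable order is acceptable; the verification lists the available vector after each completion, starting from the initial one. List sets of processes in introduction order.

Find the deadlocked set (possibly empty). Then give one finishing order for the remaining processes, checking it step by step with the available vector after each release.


Deadlocked: P7 and P2.
Key observation: even finishing P4, P0 leaves just (5, 0, 3) free — too little R3 for any of the remaining processes.
One completion order for the rest: P4, P0. Verifying each step:
  pool = (1, 0, 0)
  P4 needs (1, 0, 0) <= (1, 0, 0) -> finishes; pool += (1, 0, 0) = (2, 0, 0)
  P0 needs (2, 0, 0) <= (2, 0, 0) -> finishes; pool += (3, 0, 3) = (5, 0, 3)
The blocked processes can never fit:
  P7 cannot run: need (4, 2, 4) vs free (5, 0, 3) (insufficient R2 and R3)
  P2 cannot run: need (5, 0, 4) vs free (5, 0, 3) (insufficient R3)


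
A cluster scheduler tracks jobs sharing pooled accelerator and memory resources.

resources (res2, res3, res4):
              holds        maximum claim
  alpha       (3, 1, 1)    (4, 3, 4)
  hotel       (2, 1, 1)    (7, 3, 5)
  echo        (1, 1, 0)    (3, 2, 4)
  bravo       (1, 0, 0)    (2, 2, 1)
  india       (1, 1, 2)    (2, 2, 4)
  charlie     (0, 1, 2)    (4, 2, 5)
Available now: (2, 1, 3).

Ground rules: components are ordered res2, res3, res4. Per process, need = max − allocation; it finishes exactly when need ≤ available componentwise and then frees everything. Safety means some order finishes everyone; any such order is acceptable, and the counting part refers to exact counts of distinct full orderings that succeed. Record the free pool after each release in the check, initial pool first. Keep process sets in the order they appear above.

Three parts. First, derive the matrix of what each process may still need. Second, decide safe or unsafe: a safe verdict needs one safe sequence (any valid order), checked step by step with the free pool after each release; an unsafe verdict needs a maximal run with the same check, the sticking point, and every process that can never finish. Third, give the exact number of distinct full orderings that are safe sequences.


(1) Remaining need (order res2, res3, res4):
  alpha: (1, 2, 3)
  hotel: (5, 2, 4)
  echo: (2, 1, 4)
  bravo: (1, 2, 1)
  india: (1, 1, 2)
  charlie: (4, 1, 3)
(2) SAFE, for example via the order india, bravo, echo, hotel, alpha, charlie.
Key observation: india marks the first exact bind of the order: its need (1, 1, 2) fits the free (2, 1, 3) with zero slack on a requested resource.
Step-by-step check:
  pool = (2, 1, 3)
  run india (needs (1, 1, 2), free (2, 1, 3)); after release of (1, 1, 2) the pool is (3, 2, 5)
  run bravo (needs (1, 2, 1), free (3, 2, 5)); after release of (1, 0, 0) the pool is (4, 2, 5)
  run echo (needs (2, 1, 4), free (4, 2, 5)); after release of (1, 1, 0) the pool is (5, 3, 5)
  run hotel (needs (5, 2, 4), free (5, 3, 5)); after release of (2, 1, 1) the pool is (7, 4, 6)
  run alpha (needs (1, 2, 3), free (7, 4, 6)); after release of (3, 1, 1) the pool is (10, 5, 7)
  run charlie (needs (4, 1, 3), free (10, 5, 7)); after release of (0, 1, 2) the pool is (10, 6, 9)
(3) The exact count: 56 of the possible complete orderings are safe sequences.


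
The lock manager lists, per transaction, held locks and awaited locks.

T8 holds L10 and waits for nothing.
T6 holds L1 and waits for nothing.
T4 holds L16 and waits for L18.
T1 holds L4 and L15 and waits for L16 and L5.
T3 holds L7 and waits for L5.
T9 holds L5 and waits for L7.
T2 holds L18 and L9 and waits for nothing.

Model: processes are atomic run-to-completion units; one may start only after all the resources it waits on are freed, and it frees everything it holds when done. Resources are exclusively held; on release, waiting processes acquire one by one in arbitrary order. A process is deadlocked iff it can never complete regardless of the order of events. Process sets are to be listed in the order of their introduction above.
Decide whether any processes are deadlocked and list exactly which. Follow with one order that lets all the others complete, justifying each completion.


Deadlocked: T1, T3 and T9.
Key observation: nobody on the ring T9 -> T3 -> T9 can start until another member finishes, which never happens; T1 waits into the deadlock from upstream.
A valid finishing order for the others: T8, T6, T2, T4.
Check, step by step:
  T8 waits on nothing -> runs at once and releases L10
  T6 waits on nothing -> runs at once and releases L1
  T2 waits on nothing -> runs at once and releases L18 and L9
  run T4 (all its waits — L18 — are resolved); releases L16


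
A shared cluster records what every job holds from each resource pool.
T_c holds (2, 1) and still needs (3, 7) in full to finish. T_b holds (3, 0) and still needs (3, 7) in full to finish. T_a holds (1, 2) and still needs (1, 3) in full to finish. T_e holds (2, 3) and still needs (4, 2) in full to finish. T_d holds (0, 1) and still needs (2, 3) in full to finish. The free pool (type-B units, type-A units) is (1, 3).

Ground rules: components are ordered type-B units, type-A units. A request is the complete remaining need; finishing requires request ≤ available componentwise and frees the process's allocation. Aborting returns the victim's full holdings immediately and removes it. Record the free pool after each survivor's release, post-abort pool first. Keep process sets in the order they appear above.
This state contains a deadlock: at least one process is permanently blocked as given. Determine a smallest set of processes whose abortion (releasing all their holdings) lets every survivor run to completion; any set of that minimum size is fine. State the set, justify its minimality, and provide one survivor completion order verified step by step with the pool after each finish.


Abort T_e.
Key observation: before aborting T_e, T_c was permanently blocked — no order could ever run it; afterwards it completes at step 3.
No smaller set exists: with zero aborts the deadlock remains.
One survivor order: T_a, T_d, T_c, T_b. Step-by-step check (post-abort pool first):
  pool = (3, 6)
  T_a needs (1, 3) <= (3, 6) -> finishes; pool += (1, 2) = (4, 8)
  T_d needs (2, 3) <= (4, 8) -> finishes; pool += (0, 1) = (4, 9)
  T_c needs (3, 7) <= (4, 9) -> finishes; pool += (2, 1) = (6, 10)
  T_b needs (3, 7) <= (6, 10) -> finishes; pool += (3, 0) = (9, 10)


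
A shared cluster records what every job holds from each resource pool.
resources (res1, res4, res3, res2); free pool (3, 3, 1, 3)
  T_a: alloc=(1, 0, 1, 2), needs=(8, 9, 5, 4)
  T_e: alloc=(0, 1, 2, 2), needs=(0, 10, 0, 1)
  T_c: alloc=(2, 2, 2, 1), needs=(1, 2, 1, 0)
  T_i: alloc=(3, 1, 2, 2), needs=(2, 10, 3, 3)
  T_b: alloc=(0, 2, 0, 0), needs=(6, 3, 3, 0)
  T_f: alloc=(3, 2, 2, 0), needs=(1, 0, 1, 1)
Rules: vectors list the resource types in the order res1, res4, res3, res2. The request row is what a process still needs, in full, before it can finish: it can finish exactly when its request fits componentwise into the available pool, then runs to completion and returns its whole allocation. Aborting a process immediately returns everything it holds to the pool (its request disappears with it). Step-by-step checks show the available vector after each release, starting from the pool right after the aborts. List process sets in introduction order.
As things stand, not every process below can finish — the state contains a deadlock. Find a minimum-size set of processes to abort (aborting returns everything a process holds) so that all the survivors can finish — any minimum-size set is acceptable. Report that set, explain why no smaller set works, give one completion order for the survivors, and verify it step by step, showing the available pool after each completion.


Minimum abort set: T_i.
Key observation: T_e was stuck for good until T_i gave back (3, 1, 2, 2); in the order shown it finishes at step 4.
Why nothing smaller works: aborting no one leaves the state deadlocked as given.
One survivor order: T_b, T_c, T_f, T_e, T_a. Check, step by step (post-abort pool first):
  pool = (6, 4, 3, 5)
  T_b: need (6, 3, 3, 0) fits (6, 4, 3, 5); releases (0, 2, 0, 0), pool now (6, 6, 3, 5)
  T_c: need (1, 2, 1, 0) fits (6, 6, 3, 5); releases (2, 2, 2, 1), pool now (8, 8, 5, 6)
  T_f: need (1, 0, 1, 1) fits (8, 8, 5, 6); releases (3, 2, 2, 0), pool now (11, 10, 7, 6)
  T_e: need (0, 10, 0, 1) fits (11, 10, 7, 6); releases (0, 1, 2, 2), pool now (11, 11, 9, 8)
  T_a: need (8, 9, 5, 4) fits (11, 11, 9, 8); releases (1, 0, 1, 2), pool now (12, 11, 10, 10)


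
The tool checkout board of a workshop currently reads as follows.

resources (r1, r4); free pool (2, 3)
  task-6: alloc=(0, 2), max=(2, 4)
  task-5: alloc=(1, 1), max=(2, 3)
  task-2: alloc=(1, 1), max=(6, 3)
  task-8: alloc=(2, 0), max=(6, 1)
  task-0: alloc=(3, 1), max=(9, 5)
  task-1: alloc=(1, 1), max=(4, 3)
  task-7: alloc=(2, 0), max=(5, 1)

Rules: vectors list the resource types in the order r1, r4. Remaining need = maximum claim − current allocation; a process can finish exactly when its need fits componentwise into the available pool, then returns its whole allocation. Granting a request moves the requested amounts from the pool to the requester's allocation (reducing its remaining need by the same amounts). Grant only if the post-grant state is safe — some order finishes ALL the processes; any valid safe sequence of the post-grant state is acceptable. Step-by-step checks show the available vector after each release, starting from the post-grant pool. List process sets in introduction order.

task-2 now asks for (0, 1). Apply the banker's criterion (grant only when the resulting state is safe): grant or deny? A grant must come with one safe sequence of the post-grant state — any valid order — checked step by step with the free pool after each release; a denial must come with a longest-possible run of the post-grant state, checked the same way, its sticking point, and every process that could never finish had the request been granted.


GRANT: granting preserves safety; a valid post-grant sequence is task-5, task-7, task-8, task-2, task-0, task-6, task-1.
Key observation: post-grant, (2, 2) remains, and an order beginning with task-5 completes everyone.
Check on the post-grant state, step by step:
  pool = (2, 2)
  run task-5 (needs (1, 2), free (2, 2)); after release of (1, 1) the pool is (3, 3)
  run task-7 (needs (3, 1), free (3, 3)); after release of (2, 0) the pool is (5, 3)
  run task-8 (needs (4, 1), free (5, 3)); after release of (2, 0) the pool is (7, 3)
  run task-2 (needs (5, 1), free (7, 3)); after release of (1, 2) the pool is (8, 5)
  run task-0 (needs (6, 4), free (8, 5)); after release of (3, 1) the pool is (11, 6)
  run task-6 (needs (2, 2), free (11, 6)); after release of (0, 2) the pool is (11, 8)
  run task-1 (needs (3, 2), free (11, 8)); after release of (1, 1) the pool is (12, 9)


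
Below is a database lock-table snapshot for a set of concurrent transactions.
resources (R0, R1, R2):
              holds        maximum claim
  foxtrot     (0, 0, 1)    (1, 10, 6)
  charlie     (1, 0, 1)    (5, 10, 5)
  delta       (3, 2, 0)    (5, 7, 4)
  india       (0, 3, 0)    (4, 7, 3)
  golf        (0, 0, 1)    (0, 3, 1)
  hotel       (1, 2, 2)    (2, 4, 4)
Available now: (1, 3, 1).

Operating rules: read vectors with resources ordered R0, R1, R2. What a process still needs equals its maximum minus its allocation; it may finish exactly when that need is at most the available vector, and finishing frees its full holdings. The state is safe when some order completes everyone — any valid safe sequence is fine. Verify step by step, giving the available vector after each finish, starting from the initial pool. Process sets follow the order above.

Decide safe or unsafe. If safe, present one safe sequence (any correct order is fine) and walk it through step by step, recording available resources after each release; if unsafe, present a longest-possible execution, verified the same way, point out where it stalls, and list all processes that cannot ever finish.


SAFE — a valid safe sequence is golf, hotel, delta, india, charlie, foxtrot.
Key observation: at golf the run first touches a limit — (0, 3, 0) against (1, 3, 1), exact on a resource it actually requests.
Check, step by step:
  pool = (1, 3, 1)
  golf: need (0, 3, 0) fits (1, 3, 1); releases (0, 0, 1), pool now (1, 3, 2)
  hotel: need (1, 2, 2) fits (1, 3, 2); releases (1, 2, 2), pool now (2, 5, 4)
  delta: need (2, 5, 4) fits (2, 5, 4); releases (3, 2, 0), pool now (5, 7, 4)
  india: need (4, 4, 3) fits (5, 7, 4); releases (0, 3, 0), pool now (5, 10, 4)
  charlie: need (4, 10, 4) fits (5, 10, 4); releases (1, 0, 1), pool now (6, 10, 5)
  foxtrot: need (1, 10, 5) fits (6, 10, 5); releases (0, 0, 1), pool now (6, 10, 6)


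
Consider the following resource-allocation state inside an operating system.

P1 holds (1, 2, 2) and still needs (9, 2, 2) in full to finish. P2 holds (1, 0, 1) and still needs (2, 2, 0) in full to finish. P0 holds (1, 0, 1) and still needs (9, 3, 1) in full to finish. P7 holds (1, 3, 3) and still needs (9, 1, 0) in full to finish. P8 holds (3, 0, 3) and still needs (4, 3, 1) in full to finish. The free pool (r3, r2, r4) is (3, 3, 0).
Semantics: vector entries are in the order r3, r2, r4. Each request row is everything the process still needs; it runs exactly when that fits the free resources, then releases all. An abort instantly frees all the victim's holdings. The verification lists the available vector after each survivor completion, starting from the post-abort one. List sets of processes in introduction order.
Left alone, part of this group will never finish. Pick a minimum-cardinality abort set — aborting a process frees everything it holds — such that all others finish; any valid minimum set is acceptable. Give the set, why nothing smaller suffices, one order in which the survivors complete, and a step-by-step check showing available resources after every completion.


Abort P1 and P0.
Key observation: no ordering could ever have run P7 before the abort of P1 and P0; with (2, 2, 3) back in the pool it fits at step 3.
No one abort is enough; case by case: P1 alone leaves P0 blocked (short on r3); P2 alone leaves P1 blocked (short on r3); P0 alone leaves P1 blocked (short on r3); P7 alone leaves P1 blocked (short on r3); P8 alone leaves P1 blocked (short on r3).
One survivor order: P2, P8, P7. Step-by-step check (post-abort pool first):
  pool = (5, 5, 3)
  run P2 (needs (2, 2, 0), free (5, 5, 3)); after release of (1, 0, 1) the pool is (6, 5, 4)
  run P8 (needs (4, 3, 1), free (6, 5, 4)); after release of (3, 0, 3) the pool is (9, 5, 7)
  run P7 (needs (9, 1, 0), free (9, 5, 7)); after release of (1, 3, 3) the pool is (10, 8, 10)


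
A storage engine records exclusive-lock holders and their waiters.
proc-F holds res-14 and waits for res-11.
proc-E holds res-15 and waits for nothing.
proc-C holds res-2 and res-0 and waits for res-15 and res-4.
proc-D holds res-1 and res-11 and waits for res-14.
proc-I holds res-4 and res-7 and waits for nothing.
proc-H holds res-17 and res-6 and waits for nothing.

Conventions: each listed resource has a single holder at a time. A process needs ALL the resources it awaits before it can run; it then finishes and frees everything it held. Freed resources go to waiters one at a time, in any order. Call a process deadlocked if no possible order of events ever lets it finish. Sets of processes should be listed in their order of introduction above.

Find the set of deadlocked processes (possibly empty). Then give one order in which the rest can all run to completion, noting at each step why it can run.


Deadlocked set: proc-F and proc-D.
Key observation: the cycle proc-F -> proc-D -> proc-F can never break — each member waits on the next; no other process is dragged down with it.
One completion order for the rest: proc-I, proc-E, proc-H, proc-C.
Walking it through:
  proc-I waits on nothing -> runs at once and releases res-4 and res-7
  proc-E waits on nothing -> runs at once and releases res-15
  proc-H waits on nothing -> runs at once and releases res-17 and res-6
  run proc-C (all its waits — res-15 and res-4 — are resolved); releases res-2 and res-0


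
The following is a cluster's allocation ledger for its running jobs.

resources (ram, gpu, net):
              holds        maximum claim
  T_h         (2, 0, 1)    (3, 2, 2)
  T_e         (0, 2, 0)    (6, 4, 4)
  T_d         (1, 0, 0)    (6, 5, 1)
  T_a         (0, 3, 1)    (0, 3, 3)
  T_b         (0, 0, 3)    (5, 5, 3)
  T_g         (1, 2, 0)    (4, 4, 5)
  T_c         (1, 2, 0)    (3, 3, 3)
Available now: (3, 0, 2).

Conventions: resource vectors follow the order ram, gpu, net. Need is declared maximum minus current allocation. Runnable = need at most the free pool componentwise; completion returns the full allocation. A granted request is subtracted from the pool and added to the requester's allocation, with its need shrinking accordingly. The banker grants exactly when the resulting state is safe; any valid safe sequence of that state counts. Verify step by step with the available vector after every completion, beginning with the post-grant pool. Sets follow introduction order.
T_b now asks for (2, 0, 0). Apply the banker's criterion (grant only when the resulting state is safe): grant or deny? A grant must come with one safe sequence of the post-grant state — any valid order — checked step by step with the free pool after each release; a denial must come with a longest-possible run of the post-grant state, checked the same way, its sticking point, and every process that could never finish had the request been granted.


GRANT — the state after the grant stays safe, e.g. via T_a, T_h, T_c, T_b, T_d, T_e, T_g.
Key observation: the transfer keeps a workable pool ((1, 0, 2)); T_a starts the safe sequence.
Verifying the post-grant state step by step:
  pool = (1, 0, 2)
  T_a: need (0, 0, 2) fits (1, 0, 2); releases (0, 3, 1), pool now (1, 3, 3)
  T_h: need (1, 2, 1) fits (1, 3, 3); releases (2, 0, 1), pool now (3, 3, 4)
  T_c: need (2, 1, 3) fits (3, 3, 4); releases (1, 2, 0), pool now (4, 5, 4)
  T_b: need (3, 5, 0) fits (4, 5, 4); releases (2, 0, 3), pool now (6, 5, 7)
  T_d: need (5, 5, 1) fits (6, 5, 7); releases (1, 0, 0), pool now (7, 5, 7)
  T_e: need (6, 2, 4) fits (7, 5, 7); releases (0, 2, 0), pool now (7, 7, 7)
  T_g: need (3, 2, 5) fits (7, 7, 7); releases (1, 2, 0), pool now (8, 9, 7)


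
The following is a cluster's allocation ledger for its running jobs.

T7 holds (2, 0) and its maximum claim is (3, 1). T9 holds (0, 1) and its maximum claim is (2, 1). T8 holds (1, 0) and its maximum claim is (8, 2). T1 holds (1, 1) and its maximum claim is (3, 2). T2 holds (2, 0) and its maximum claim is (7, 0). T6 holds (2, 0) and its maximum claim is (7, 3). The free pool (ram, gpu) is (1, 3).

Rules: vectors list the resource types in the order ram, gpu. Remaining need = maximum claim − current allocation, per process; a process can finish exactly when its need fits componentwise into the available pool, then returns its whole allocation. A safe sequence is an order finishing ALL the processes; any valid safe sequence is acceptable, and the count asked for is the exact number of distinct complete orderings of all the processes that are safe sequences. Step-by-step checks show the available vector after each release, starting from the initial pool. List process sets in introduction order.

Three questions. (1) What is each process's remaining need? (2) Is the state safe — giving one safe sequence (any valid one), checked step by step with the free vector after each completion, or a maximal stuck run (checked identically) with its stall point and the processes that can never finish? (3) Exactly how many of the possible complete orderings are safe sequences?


(1) Need matrix, components ordered ram, gpu:
  T7: (1, 1)
  T9: (2, 0)
  T8: (7, 2)
  T1: (2, 1)
  T2: (5, 0)
  T6: (5, 3)
(2) UNSAFE — no complete ordering exists.
Key observation: the pool after T7, T9, T1 is (4, 5); every surviving request exceeds it in ram, so progress ends there.
The run T7, T9, T1 cannot be extended any further. Verifying each step:
  pool = (1, 3)
  T7: need (1, 1) fits (1, 3); releases (2, 0), pool now (3, 3)
  T9: need (2, 0) fits (3, 3); releases (0, 1), pool now (3, 4)
  T1: need (2, 1) fits (3, 4); releases (1, 1), pool now (4, 5)
  T8 still needs (7, 2) but only (4, 5) is free — short on ram
  T2 still needs (5, 0) but only (4, 5) is free — short on ram
  T6 still needs (5, 3) but only (4, 5) is free — short on ram
Processes that can never finish: T8, T2 and T6.
(3) Exactly 0 of the possible complete orderings are safe sequences.


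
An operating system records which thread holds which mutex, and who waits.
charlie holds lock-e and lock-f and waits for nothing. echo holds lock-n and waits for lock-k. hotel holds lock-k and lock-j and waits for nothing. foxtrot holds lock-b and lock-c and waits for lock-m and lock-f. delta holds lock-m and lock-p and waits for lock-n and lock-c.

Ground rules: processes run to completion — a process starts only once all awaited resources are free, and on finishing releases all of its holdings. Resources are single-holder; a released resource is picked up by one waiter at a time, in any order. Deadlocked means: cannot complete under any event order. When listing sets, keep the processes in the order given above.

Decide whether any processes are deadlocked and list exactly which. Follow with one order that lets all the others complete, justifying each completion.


The deadlocked set is foxtrot and delta.
Key observation: along foxtrot -> delta -> foxtrot, each member waits on what the next one holds — a deadlock; no other process is dragged down with it.
A valid finishing order for the others: hotel, echo, charlie.
Step-by-step check:
  run hotel (it waits on nothing); releases lock-k and lock-j
  echo waits on lock-k — all released -> runs and releases lock-n
  run charlie (it waits on nothing); releases lock-e and lock-f


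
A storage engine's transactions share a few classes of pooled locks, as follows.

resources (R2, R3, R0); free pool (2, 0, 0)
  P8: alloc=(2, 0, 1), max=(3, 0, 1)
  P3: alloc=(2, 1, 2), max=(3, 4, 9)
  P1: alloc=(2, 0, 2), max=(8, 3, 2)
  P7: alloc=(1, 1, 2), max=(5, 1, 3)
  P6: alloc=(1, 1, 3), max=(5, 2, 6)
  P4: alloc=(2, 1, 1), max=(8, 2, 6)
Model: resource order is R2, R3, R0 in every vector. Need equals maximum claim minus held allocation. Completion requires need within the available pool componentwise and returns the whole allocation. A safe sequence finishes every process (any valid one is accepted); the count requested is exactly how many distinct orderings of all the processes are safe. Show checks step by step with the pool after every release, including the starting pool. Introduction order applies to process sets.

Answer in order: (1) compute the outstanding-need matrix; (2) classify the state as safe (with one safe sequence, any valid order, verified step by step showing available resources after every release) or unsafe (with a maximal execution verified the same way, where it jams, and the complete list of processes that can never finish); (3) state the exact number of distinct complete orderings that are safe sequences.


(1) Need matrix, components ordered R2, R3, R0:
  P8: (1, 0, 0)
  P3: (1, 3, 7)
  P1: (6, 3, 0)
  P7: (4, 0, 1)
  P6: (4, 1, 3)
  P4: (6, 1, 5)
(2) SAFE. One safe sequence: P8, P7, P6, P4, P1, P3.
Key observation: the first exact fit in this order is P7 — it needs (4, 0, 1) with (4, 0, 1) free, meeting a requested resource to the last unit.
Verifying each step:
  pool = (2, 0, 0)
  P8 needs (1, 0, 0) <= (2, 0, 0) -> finishes; pool += (2, 0, 1) = (4, 0, 1)
  P7 needs (4, 0, 1) <= (4, 0, 1) -> finishes; pool += (1, 1, 2) = (5, 1, 3)
  P6 needs (4, 1, 3) <= (5, 1, 3) -> finishes; pool += (1, 1, 3) = (6, 2, 6)
  P4 needs (6, 1, 5) <= (6, 2, 6) -> finishes; pool += (2, 1, 1) = (8, 3, 7)
  P1 needs (6, 3, 0) <= (8, 3, 7) -> finishes; pool += (2, 0, 2) = (10, 3, 9)
  P3 needs (1, 3, 7) <= (10, 3, 9) -> finishes; pool += (2, 1, 2) = (12, 4, 11)
(3) Precisely 2 of the possible complete orderings are safe sequences.


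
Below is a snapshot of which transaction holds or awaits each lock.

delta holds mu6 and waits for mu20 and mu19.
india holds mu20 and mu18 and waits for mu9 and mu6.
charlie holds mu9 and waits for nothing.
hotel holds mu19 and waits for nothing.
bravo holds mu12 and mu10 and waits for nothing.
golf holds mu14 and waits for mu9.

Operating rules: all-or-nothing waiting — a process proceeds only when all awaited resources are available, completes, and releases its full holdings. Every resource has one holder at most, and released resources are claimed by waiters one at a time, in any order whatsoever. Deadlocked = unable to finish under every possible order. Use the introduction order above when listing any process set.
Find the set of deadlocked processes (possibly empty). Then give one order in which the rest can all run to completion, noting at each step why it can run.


Deadlocked set: delta and india.
Key observation: delta -> india -> delta is a circular wait — nothing in it can go first; no other process is dragged down with it.
One completion order for the rest: bravo, charlie, golf, hotel.
Walking it through:
  bravo: no waits; runs immediately, freeing mu12 and mu10
  charlie: no waits; runs immediately, freeing mu9
  golf waits on mu9 — all released -> runs and releases mu14
  hotel: no waits; runs immediately, freeing mu19


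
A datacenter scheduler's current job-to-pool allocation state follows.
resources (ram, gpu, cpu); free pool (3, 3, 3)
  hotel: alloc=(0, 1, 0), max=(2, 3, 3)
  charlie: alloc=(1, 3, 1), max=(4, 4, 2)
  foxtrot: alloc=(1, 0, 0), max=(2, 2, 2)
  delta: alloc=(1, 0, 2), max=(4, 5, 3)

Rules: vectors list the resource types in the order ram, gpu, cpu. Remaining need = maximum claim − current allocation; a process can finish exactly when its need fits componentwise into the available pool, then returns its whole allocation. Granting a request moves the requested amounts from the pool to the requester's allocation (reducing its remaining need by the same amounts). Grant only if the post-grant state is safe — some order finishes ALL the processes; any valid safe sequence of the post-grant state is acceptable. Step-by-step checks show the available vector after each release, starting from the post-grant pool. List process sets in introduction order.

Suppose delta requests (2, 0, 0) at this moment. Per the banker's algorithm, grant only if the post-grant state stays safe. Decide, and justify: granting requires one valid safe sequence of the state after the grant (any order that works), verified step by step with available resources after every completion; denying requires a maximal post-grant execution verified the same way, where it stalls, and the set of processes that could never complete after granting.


DENY. Granting would leave the state unsafe.
Key observation: after foxtrot, hotel the pool peaks at (2, 4, 3), and each blocked process is short somewhere: charlie on ram; delta on gpu.
After a pretend grant, a maximal execution: foxtrot, hotel — then nothing else fits. Walking it through:
  pool = (1, 3, 3)
  foxtrot: need (1, 2, 2) fits (1, 3, 3); releases (1, 0, 0), pool now (2, 3, 3)
  hotel: need (2, 2, 3) fits (2, 3, 3); releases (0, 1, 0), pool now (2, 4, 3)
  charlie cannot run: need (3, 1, 1) vs free (2, 4, 3) (insufficient ram)
  delta cannot run: need (1, 5, 1) vs free (2, 4, 3) (insufficient gpu)
Processes that could never finish after the grant: charlie and delta.


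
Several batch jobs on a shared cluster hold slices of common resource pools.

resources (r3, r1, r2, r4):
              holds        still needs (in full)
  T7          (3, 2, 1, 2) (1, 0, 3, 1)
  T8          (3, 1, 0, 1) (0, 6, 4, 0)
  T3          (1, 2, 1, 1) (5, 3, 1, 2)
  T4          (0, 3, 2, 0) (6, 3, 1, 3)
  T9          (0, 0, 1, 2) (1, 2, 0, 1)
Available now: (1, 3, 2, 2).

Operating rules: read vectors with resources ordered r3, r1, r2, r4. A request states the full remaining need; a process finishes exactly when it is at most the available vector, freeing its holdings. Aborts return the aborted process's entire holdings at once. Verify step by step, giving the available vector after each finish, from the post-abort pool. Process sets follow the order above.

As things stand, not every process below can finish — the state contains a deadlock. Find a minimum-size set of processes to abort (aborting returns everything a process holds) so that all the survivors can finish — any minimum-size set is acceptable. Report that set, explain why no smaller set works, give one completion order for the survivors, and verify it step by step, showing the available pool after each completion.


Minimum abort set: T3.
Key observation: no ordering could ever have run T8 before the abort of T3; with (1, 2, 1, 1) back in the pool it fits at step 2.
No smaller set exists: with zero aborts the deadlock remains.
One survivor order: T7, T8, T4, T9. Walking it through (post-abort pool first):
  pool = (2, 5, 3, 3)
  T7 needs (1, 0, 3, 1) <= (2, 5, 3, 3) -> finishes; pool += (3, 2, 1, 2) = (5, 7, 4, 5)
  T8 needs (0, 6, 4, 0) <= (5, 7, 4, 5) -> finishes; pool += (3, 1, 0, 1) = (8, 8, 4, 6)
  T4 needs (6, 3, 1, 3) <= (8, 8, 4, 6) -> finishes; pool += (0, 3, 2, 0) = (8, 11, 6, 6)
  T9 needs (1, 2, 0, 1) <= (8, 11, 6, 6) -> finishes; pool += (0, 0, 1, 2) = (8, 11, 7, 8)


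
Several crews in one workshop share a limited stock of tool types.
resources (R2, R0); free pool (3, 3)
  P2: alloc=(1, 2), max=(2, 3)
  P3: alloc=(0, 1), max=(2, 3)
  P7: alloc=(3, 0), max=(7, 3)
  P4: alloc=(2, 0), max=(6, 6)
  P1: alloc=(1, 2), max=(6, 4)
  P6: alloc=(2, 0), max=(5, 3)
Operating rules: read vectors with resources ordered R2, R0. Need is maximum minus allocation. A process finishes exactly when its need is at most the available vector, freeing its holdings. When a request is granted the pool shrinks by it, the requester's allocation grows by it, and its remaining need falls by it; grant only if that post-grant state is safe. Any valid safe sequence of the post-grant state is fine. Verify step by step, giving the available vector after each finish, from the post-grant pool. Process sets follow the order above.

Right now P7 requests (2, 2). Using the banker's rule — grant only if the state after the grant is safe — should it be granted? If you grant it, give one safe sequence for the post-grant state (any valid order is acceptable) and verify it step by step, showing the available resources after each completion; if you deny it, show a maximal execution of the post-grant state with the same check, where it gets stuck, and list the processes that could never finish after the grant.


GRANT. The post-grant state is safe; one safe sequence: P2, P7, P1, P4, P6, P3.
Key observation: with (1, 1) left after the transfer, P2 can run at once — the state stays safe.
Check on the post-grant state, step by step:
  pool = (1, 1)
  P2 needs (1, 1) <= (1, 1) -> finishes; pool += (1, 2) = (2, 3)
  P7 needs (2, 1) <= (2, 3) -> finishes; pool += (5, 2) = (7, 5)
  P1 needs (5, 2) <= (7, 5) -> finishes; pool += (1, 2) = (8, 7)
  P4 needs (4, 6) <= (8, 7) -> finishes; pool += (2, 0) = (10, 7)
  P6 needs (3, 3) <= (10, 7) -> finishes; pool += (2, 0) = (12, 7)
  P3 needs (2, 2) <= (12, 7) -> finishes; pool += (0, 1) = (12, 8)
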